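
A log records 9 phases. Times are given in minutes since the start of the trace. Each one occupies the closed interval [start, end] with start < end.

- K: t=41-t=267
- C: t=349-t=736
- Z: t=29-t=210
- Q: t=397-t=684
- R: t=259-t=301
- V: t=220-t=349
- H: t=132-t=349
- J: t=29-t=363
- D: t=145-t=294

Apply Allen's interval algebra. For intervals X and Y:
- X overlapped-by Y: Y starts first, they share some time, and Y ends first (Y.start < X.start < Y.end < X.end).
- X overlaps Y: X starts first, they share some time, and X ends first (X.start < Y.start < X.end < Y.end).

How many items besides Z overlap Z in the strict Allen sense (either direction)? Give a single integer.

Target Z = [t=29, t=210].
C [t=349, t=736] → after → no.
D [t=145, t=294] → overlapped-by → counts.
H [t=132, t=349] → overlapped-by → counts.
J [t=29, t=363] → started-by → no.
K [t=41, t=267] → overlapped-by → counts.
Q [t=397, t=684] → after → no.
R [t=259, t=301] → after → no.
V [t=220, t=349] → after → no.
Total: 3.

3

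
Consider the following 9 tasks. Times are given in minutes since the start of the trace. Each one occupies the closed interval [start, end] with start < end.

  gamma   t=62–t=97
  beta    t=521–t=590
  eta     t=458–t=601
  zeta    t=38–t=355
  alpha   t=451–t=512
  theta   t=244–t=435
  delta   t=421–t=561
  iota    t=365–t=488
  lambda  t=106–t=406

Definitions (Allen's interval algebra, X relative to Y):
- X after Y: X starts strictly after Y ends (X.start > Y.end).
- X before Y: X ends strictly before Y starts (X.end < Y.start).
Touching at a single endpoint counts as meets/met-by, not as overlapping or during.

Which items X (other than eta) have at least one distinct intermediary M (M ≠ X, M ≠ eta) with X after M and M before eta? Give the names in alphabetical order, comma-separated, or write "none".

Target eta = [t=458, t=601].
Intermediaries M with M before eta: gamma, lambda, theta, zeta.
Via gamma — items with X after gamma: alpha, beta, delta, iota, lambda, theta.
Via lambda — items with X after lambda: alpha, beta, delta.
Via theta — items with X after theta: alpha, beta.
Via zeta — items with X after zeta: alpha, beta, delta, iota.
Union: alpha, beta, delta, iota, lambda, theta.

alpha, beta, delta, iota, lambda, theta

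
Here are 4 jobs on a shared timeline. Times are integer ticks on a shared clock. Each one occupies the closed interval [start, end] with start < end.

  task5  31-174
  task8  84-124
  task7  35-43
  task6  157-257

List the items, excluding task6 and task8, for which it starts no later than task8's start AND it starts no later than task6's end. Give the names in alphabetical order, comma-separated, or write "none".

task5, task7

Conditions: its start is no later than task8's start (X.start <= 84) AND its start is no later than task6's end (X.start <= 257).
task5: start 31 <= 84? ✓; start 31 <= 257? ✓ → yes.
task7: start 35 <= 84? ✓; start 35 <= 257? ✓ → yes.
Result: task5, task7.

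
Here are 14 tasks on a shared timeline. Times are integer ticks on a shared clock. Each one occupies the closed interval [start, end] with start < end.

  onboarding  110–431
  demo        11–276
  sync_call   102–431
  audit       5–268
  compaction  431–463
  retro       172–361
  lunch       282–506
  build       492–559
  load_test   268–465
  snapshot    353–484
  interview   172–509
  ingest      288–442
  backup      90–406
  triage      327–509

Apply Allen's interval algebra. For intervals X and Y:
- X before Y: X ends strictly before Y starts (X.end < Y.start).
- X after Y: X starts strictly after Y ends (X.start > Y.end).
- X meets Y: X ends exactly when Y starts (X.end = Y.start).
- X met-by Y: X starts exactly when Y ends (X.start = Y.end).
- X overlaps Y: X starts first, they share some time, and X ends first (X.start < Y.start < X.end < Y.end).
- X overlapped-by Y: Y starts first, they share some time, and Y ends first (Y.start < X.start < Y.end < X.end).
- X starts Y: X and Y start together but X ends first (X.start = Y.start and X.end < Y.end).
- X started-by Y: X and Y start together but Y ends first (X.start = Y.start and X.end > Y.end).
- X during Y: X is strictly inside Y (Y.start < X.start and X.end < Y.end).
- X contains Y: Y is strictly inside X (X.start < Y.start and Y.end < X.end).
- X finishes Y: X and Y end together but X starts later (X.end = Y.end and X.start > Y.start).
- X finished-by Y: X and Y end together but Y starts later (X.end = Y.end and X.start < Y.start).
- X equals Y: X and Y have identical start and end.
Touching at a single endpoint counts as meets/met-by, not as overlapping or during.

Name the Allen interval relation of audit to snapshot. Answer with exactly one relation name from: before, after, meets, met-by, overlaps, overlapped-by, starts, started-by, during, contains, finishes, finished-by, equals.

audit = [5, 268]; snapshot = [353, 484].
Compare endpoints: audit.start < snapshot.start, audit.start < snapshot.end, audit.end < snapshot.start, audit.end < snapshot.end.
That pattern is 'before'.

before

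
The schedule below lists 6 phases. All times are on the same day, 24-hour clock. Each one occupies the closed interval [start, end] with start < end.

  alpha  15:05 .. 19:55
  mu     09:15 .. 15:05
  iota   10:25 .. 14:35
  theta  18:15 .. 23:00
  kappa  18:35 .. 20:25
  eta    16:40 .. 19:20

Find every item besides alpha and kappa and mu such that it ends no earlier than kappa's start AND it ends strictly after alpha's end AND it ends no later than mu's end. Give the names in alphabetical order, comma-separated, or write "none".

Conditions: its end is no earlier than kappa's start (X.end >= 18:35) AND its end is strictly after alpha's end (X.end > 19:55) AND its end is no later than mu's end (X.end <= 15:05).
eta: end 19:20 >= 18:35? ✓; end 19:20 > 19:55? ✗; end 19:20 <= 15:05? ✗ → no.
iota: end 14:35 >= 18:35? ✗; end 14:35 > 19:55? ✗; end 14:35 <= 15:05? ✓ → no.
theta: end 23:00 >= 18:35? ✓; end 23:00 > 19:55? ✓; end 23:00 <= 15:05? ✗ → no.
Result: none.

none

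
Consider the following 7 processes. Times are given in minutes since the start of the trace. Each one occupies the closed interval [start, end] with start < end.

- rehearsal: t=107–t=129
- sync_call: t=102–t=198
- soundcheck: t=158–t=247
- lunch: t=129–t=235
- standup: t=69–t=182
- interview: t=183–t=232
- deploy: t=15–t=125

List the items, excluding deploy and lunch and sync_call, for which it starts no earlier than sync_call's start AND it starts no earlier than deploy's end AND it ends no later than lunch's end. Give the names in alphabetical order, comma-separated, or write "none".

interview

Conditions: its start is no earlier than sync_call's start (X.start >= t=102) AND its start is no earlier than deploy's end (X.start >= t=125) AND its end is no later than lunch's end (X.end <= t=235).
interview: start t=183 >= t=102? ✓; start t=183 >= t=125? ✓; end t=232 <= t=235? ✓ → yes.
rehearsal: start t=107 >= t=102? ✓; start t=107 >= t=125? ✗; end t=129 <= t=235? ✓ → no.
soundcheck: start t=158 >= t=102? ✓; start t=158 >= t=125? ✓; end t=247 <= t=235? ✗ → no.
standup: start t=69 >= t=102? ✗; start t=69 >= t=125? ✗; end t=182 <= t=235? ✓ → no.
Result: interview.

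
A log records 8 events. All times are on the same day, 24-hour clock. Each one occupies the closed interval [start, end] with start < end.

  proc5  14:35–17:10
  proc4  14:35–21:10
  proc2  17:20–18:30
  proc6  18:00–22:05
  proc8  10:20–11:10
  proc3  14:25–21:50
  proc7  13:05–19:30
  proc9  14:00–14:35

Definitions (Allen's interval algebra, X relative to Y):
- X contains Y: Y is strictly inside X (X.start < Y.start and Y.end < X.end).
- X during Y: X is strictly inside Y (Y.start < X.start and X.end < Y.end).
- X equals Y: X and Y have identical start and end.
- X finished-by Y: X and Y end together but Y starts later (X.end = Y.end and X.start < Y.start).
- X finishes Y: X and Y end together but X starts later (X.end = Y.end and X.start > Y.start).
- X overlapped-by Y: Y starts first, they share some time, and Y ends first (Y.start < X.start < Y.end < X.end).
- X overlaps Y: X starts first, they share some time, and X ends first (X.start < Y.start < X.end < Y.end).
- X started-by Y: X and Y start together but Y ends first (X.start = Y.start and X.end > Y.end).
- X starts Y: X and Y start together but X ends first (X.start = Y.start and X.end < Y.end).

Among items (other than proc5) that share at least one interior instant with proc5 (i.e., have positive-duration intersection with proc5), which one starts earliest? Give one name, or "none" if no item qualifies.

Target proc5 = [14:35, 17:10].
proc2 [17:20, 18:30] → after → excluded.
proc3 [14:25, 21:50] → contains → candidate.
proc4 [14:35, 21:10] → started-by → candidate.
proc6 [18:00, 22:05] → after → excluded.
proc7 [13:05, 19:30] → contains → candidate.
proc8 [10:20, 11:10] → before → excluded.
proc9 [14:00, 14:35] → meets → excluded.
Among candidates, earliest start is 13:05 → proc7.

proc7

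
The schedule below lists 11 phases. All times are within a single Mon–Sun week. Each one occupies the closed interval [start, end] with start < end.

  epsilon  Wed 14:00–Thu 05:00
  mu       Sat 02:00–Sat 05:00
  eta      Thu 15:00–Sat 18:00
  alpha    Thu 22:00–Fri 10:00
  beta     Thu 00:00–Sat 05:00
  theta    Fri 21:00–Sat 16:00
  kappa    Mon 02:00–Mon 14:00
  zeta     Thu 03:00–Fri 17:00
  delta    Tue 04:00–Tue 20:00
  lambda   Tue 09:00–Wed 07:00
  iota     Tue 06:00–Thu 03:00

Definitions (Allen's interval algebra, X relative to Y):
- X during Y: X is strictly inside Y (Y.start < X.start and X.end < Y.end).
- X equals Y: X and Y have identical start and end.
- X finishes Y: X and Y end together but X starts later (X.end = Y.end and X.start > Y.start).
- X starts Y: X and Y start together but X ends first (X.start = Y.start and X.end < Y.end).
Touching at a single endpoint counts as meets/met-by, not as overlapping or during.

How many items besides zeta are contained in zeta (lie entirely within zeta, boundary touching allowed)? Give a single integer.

Target zeta = [Thu 03:00, Fri 17:00].
alpha [Thu 22:00, Fri 10:00] → during → counts.
beta [Thu 00:00, Sat 05:00] → contains → no.
delta [Tue 04:00, Tue 20:00] → before → no.
epsilon [Wed 14:00, Thu 05:00] → overlaps → no.
eta [Thu 15:00, Sat 18:00] → overlapped-by → no.
iota [Tue 06:00, Thu 03:00] → meets → no.
kappa [Mon 02:00, Mon 14:00] → before → no.
lambda [Tue 09:00, Wed 07:00] → before → no.
mu [Sat 02:00, Sat 05:00] → after → no.
theta [Fri 21:00, Sat 16:00] → after → no.
Total: 1.

1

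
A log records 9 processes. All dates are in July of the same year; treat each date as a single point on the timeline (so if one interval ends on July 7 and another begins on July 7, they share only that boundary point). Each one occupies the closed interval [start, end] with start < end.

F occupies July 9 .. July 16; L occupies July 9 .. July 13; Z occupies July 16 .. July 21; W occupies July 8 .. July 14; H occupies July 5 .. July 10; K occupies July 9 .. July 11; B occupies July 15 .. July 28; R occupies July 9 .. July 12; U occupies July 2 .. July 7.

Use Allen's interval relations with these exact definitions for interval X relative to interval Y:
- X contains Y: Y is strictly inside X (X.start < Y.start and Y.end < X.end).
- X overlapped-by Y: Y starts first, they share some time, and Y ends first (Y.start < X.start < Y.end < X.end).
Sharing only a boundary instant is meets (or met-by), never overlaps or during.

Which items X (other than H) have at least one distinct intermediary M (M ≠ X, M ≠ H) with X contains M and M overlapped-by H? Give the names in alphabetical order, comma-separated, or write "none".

W

Target H = [July 5, July 10].
Intermediaries M with M overlapped-by H: F, K, L, R, W.
Via F — items with X contains F: none.
Via K — items with X contains K: W.
Via L — items with X contains L: W.
Via R — items with X contains R: W.
Via W — items with X contains W: none.
Union: W.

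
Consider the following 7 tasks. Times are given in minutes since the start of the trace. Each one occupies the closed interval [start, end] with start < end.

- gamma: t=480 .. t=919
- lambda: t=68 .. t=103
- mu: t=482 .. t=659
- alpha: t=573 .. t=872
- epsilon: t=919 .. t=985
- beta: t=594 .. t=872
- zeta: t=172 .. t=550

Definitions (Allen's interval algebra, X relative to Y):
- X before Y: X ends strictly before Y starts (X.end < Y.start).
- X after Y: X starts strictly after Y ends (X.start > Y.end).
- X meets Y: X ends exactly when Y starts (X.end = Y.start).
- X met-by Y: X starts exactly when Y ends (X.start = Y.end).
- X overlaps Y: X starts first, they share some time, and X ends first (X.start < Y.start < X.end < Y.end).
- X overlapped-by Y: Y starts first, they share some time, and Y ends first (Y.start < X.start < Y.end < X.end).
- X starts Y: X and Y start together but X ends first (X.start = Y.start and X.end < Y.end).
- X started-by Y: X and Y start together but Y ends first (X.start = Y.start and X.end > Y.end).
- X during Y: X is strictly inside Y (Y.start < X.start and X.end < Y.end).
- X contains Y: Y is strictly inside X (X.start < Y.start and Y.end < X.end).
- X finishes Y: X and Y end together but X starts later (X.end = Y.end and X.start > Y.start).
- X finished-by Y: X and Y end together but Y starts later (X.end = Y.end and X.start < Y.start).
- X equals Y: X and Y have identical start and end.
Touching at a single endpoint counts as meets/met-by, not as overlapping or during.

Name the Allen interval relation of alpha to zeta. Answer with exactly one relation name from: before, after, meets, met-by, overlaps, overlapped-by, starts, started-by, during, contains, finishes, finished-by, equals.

alpha = [t=573, t=872]; zeta = [t=172, t=550].
Compare endpoints: alpha.start > zeta.start, alpha.start > zeta.end, alpha.end > zeta.start, alpha.end > zeta.end.
That pattern is 'after'.

after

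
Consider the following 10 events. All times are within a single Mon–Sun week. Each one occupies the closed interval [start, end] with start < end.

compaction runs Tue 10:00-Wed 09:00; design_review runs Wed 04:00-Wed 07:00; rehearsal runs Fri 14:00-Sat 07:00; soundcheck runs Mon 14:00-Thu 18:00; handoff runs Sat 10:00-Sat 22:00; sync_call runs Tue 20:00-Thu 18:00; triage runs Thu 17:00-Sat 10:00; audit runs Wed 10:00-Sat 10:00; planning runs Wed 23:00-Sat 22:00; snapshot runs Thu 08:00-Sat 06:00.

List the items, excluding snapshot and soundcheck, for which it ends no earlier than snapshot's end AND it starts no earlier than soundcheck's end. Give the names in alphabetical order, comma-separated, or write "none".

handoff, rehearsal

Conditions: its end is no earlier than snapshot's end (X.end >= Sat 06:00) AND its start is no earlier than soundcheck's end (X.start >= Thu 18:00).
audit: end Sat 10:00 >= Sat 06:00? ✓; start Wed 10:00 >= Thu 18:00? ✗ → no.
compaction: end Wed 09:00 >= Sat 06:00? ✗; start Tue 10:00 >= Thu 18:00? ✗ → no.
design_review: end Wed 07:00 >= Sat 06:00? ✗; start Wed 04:00 >= Thu 18:00? ✗ → no.
handoff: end Sat 22:00 >= Sat 06:00? ✓; start Sat 10:00 >= Thu 18:00? ✓ → yes.
planning: end Sat 22:00 >= Sat 06:00? ✓; start Wed 23:00 >= Thu 18:00? ✗ → no.
rehearsal: end Sat 07:00 >= Sat 06:00? ✓; start Fri 14:00 >= Thu 18:00? ✓ → yes.
sync_call: end Thu 18:00 >= Sat 06:00? ✗; start Tue 20:00 >= Thu 18:00? ✗ → no.
triage: end Sat 10:00 >= Sat 06:00? ✓; start Thu 17:00 >= Thu 18:00? ✗ → no.
Result: handoff, rehearsal.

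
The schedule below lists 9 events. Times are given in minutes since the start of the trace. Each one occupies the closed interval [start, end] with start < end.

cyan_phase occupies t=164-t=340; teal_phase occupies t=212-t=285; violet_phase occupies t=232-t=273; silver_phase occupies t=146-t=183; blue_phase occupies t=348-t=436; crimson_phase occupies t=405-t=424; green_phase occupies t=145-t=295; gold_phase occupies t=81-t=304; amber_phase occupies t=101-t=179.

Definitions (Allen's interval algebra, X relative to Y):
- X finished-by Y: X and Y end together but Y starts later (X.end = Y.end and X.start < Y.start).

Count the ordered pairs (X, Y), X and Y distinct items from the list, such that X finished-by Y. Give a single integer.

Checking all 72 ordered pairs for relation 'finished-by'; matching pairs in alphabetical order:
No pair satisfies it.
Count: 0.

0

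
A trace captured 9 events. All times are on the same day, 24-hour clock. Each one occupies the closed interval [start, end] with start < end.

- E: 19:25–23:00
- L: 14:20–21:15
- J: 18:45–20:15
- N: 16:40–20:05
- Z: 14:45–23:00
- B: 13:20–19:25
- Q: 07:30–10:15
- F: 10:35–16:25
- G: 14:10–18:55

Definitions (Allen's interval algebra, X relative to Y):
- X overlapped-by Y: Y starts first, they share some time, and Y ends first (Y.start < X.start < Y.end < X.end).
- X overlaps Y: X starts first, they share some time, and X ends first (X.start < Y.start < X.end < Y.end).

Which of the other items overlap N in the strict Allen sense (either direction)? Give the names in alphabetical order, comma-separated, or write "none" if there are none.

Target N = [16:40, 20:05].
B [13:20, 19:25] → overlaps → yes.
E [19:25, 23:00] → overlapped-by → yes.
F [10:35, 16:25] → before → no.
G [14:10, 18:55] → overlaps → yes.
J [18:45, 20:15] → overlapped-by → yes.
L [14:20, 21:15] → contains → no.
Q [07:30, 10:15] → before → no.
Z [14:45, 23:00] → contains → no.
Result: B, E, G, J.

B, E, G, J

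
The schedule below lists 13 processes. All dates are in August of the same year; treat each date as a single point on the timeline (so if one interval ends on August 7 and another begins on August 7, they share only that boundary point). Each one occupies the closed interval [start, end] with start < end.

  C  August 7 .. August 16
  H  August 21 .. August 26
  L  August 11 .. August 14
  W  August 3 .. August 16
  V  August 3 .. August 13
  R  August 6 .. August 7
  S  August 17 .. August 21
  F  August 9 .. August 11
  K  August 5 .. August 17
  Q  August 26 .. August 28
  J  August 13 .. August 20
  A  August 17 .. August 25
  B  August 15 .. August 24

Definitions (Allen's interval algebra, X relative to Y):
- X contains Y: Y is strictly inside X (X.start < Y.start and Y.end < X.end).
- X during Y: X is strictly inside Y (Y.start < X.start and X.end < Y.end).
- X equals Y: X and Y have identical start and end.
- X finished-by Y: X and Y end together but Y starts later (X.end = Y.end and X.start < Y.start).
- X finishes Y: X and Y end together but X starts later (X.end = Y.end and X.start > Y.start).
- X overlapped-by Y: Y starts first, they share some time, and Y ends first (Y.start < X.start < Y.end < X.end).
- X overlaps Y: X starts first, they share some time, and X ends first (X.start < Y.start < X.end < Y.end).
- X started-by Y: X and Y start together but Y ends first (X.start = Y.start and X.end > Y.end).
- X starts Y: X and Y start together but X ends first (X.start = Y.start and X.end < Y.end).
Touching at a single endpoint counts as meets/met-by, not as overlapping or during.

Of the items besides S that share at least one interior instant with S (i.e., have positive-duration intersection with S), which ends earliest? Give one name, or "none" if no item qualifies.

J

Target S = [August 17, August 21].
A [August 17, August 25] → started-by → candidate.
B [August 15, August 24] → contains → candidate.
C [August 7, August 16] → before → excluded.
F [August 9, August 11] → before → excluded.
H [August 21, August 26] → met-by → excluded.
J [August 13, August 20] → overlaps → candidate.
K [August 5, August 17] → meets → excluded.
L [August 11, August 14] → before → excluded.
Q [August 26, August 28] → after → excluded.
R [August 6, August 7] → before → excluded.
V [August 3, August 13] → before → excluded.
W [August 3, August 16] → before → excluded.
Among candidates, earliest end is August 20 → J.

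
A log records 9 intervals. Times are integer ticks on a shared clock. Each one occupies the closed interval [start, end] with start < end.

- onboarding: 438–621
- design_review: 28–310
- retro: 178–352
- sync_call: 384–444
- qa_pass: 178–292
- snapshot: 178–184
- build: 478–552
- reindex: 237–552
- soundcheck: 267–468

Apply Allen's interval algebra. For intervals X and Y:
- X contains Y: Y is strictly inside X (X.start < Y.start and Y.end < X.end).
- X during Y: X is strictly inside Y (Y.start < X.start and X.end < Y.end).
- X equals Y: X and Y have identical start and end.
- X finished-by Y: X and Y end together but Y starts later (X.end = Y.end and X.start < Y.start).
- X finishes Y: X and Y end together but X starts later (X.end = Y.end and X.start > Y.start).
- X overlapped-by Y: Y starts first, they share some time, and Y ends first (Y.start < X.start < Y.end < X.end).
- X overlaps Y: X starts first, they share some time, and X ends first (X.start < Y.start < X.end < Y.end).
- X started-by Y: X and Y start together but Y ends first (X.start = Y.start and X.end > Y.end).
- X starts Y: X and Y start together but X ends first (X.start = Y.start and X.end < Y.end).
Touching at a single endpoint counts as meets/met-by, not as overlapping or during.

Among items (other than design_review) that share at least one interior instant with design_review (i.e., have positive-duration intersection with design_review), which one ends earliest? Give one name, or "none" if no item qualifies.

snapshot

Target design_review = [28, 310].
build [478, 552] → after → excluded.
onboarding [438, 621] → after → excluded.
qa_pass [178, 292] → during → candidate.
reindex [237, 552] → overlapped-by → candidate.
retro [178, 352] → overlapped-by → candidate.
snapshot [178, 184] → during → candidate.
soundcheck [267, 468] → overlapped-by → candidate.
sync_call [384, 444] → after → excluded.
Among candidates, earliest end is 184 → snapshot.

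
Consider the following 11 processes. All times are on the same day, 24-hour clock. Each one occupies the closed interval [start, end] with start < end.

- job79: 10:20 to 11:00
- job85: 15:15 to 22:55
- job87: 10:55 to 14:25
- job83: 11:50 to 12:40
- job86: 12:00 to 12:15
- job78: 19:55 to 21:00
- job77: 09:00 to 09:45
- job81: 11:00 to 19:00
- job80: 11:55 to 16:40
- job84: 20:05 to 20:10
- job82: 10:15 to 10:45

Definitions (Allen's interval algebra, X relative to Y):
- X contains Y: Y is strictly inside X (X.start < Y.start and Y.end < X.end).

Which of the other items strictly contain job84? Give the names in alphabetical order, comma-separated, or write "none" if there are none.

Target job84 = [20:05, 20:10].
job77 [09:00, 09:45] → before → no.
job78 [19:55, 21:00] → contains → yes.
job79 [10:20, 11:00] → before → no.
job80 [11:55, 16:40] → before → no.
job81 [11:00, 19:00] → before → no.
job82 [10:15, 10:45] → before → no.
job83 [11:50, 12:40] → before → no.
job85 [15:15, 22:55] → contains → yes.
job86 [12:00, 12:15] → before → no.
job87 [10:55, 14:25] → before → no.
Result: job78, job85.

job78, job85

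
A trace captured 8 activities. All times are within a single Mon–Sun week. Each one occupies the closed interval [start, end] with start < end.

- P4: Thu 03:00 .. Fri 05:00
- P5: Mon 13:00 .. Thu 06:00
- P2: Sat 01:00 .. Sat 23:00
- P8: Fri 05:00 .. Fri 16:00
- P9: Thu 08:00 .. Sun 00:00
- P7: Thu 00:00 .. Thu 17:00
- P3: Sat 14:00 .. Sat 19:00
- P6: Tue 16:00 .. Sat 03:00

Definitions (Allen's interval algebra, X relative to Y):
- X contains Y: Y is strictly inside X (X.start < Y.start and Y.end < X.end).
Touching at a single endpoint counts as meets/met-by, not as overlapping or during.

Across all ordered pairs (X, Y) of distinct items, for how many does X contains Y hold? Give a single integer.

Checking all 56 ordered pairs for relation 'contains'; matching pairs in alphabetical order:
(P2, P3): P2 contains P3 ✓
(P6, P4): P6 contains P4 ✓
(P6, P7): P6 contains P7 ✓
(P6, P8): P6 contains P8 ✓
(P9, P2): P9 contains P2 ✓
(P9, P3): P9 contains P3 ✓
(P9, P8): P9 contains P8 ✓
Count: 7.

7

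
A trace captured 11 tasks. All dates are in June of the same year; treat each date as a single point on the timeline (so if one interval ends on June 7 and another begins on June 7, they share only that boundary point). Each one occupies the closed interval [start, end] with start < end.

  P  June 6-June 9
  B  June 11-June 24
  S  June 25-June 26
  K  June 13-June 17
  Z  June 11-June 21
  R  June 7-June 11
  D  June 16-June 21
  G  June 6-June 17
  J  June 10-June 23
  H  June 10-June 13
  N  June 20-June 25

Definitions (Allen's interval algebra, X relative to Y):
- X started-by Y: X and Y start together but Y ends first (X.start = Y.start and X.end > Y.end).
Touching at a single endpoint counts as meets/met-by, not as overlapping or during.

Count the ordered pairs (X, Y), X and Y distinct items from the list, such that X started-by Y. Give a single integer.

3

Checking all 110 ordered pairs for relation 'started-by'; matching pairs in alphabetical order:
(B, Z): B started-by Z ✓
(G, P): G started-by P ✓
(J, H): J started-by H ✓
Count: 3.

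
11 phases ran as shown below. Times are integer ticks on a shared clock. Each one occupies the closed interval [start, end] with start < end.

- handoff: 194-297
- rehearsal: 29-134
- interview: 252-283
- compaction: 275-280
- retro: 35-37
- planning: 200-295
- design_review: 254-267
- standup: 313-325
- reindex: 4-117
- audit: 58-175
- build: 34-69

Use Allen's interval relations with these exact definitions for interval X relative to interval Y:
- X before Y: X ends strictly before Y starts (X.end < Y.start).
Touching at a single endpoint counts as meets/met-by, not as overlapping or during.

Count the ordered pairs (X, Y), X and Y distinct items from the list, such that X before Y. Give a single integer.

Checking all 110 ordered pairs for relation 'before'; matching pairs in alphabetical order:
(audit, compaction): audit before compaction ✓
(audit, design_review): audit before design_review ✓
(audit, handoff): audit before handoff ✓
(audit, interview): audit before interview ✓
(audit, planning): audit before planning ✓
(audit, standup): audit before standup ✓
(build, compaction): build before compaction ✓
(build, design_review): build before design_review ✓
(build, handoff): build before handoff ✓
(build, interview): build before interview ✓
(build, planning): build before planning ✓
(build, standup): build before standup ✓
(compaction, standup): compaction before standup ✓
(design_review, compaction): design_review before compaction ✓
(design_review, standup): design_review before standup ✓
(handoff, standup): handoff before standup ✓
(interview, standup): interview before standup ✓
(planning, standup): planning before standup ✓
(rehearsal, compaction): rehearsal before compaction ✓
(rehearsal, design_review): rehearsal before design_review ✓
(rehearsal, handoff): rehearsal before handoff ✓
(rehearsal, interview): rehearsal before interview ✓
(rehearsal, planning): rehearsal before planning ✓
(rehearsal, standup): rehearsal before standup ✓
... plus 13 further pairs not listed.
Count: 37.

37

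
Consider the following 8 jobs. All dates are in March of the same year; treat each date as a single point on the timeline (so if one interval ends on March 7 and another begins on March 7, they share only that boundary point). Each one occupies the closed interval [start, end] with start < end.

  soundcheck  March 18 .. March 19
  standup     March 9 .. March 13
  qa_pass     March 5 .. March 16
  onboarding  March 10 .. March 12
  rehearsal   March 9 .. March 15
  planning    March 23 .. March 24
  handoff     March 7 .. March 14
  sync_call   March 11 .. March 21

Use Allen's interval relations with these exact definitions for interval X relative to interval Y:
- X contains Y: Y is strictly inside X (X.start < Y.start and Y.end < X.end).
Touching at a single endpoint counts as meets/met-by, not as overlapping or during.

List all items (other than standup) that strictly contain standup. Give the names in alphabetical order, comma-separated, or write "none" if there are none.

handoff, qa_pass

Target standup = [March 9, March 13].
handoff [March 7, March 14] → contains → yes.
onboarding [March 10, March 12] → during → no.
planning [March 23, March 24] → after → no.
qa_pass [March 5, March 16] → contains → yes.
rehearsal [March 9, March 15] → started-by → no.
soundcheck [March 18, March 19] → after → no.
sync_call [March 11, March 21] → overlapped-by → no.
Result: handoff, qa_pass.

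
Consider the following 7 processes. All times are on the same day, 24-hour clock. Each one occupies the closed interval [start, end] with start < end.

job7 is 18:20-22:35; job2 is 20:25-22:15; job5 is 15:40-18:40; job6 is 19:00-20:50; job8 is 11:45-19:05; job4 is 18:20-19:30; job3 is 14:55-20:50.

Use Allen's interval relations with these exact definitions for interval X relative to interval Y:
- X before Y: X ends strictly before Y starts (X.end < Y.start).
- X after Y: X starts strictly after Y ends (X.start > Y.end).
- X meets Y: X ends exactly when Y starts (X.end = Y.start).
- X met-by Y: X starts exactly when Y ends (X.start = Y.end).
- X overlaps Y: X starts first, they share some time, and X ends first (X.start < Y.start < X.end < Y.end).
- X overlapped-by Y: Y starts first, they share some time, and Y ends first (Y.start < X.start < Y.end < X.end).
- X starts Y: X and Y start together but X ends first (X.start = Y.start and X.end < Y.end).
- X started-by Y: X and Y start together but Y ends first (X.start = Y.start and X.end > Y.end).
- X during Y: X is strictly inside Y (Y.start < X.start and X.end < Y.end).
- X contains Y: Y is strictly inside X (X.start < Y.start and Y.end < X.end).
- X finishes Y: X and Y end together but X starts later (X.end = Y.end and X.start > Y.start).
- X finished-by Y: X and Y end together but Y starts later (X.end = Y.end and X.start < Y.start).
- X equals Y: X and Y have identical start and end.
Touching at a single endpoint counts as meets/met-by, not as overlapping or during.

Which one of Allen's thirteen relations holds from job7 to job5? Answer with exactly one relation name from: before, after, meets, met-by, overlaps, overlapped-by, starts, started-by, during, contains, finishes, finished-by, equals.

job7 = [18:20, 22:35]; job5 = [15:40, 18:40].
Compare endpoints: job7.start > job5.start, job7.start < job5.end, job7.end > job5.start, job7.end > job5.end.
That pattern is 'overlapped-by'.

overlapped-by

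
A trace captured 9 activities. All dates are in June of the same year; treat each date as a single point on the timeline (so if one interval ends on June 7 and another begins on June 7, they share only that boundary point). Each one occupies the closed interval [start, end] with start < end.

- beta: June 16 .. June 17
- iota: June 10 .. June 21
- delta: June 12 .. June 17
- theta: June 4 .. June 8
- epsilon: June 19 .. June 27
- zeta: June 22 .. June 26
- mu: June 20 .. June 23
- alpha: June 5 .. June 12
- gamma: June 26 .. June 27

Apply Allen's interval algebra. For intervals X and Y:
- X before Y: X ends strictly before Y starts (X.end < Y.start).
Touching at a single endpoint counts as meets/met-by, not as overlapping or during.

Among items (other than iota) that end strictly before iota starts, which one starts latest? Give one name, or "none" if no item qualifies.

theta

Target iota = [June 10, June 21].
alpha [June 5, June 12] → overlaps → excluded.
beta [June 16, June 17] → during → excluded.
delta [June 12, June 17] → during → excluded.
epsilon [June 19, June 27] → overlapped-by → excluded.
gamma [June 26, June 27] → after → excluded.
mu [June 20, June 23] → overlapped-by → excluded.
theta [June 4, June 8] → before → candidate.
zeta [June 22, June 26] → after → excluded.
Among candidates, latest start is June 4 → theta.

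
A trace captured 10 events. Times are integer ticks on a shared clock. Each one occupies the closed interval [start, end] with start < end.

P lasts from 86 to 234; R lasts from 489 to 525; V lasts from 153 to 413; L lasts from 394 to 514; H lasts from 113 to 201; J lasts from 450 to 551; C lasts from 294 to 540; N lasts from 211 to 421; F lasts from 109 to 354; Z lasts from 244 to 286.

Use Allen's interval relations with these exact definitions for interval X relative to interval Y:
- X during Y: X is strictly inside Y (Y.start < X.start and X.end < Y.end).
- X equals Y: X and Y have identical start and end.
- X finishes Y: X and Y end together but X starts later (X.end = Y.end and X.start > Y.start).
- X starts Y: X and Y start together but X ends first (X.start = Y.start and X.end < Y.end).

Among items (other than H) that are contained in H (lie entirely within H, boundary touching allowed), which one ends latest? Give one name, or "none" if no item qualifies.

Target H = [113, 201].
C [294, 540] → after → excluded.
F [109, 354] → contains → excluded.
J [450, 551] → after → excluded.
L [394, 514] → after → excluded.
N [211, 421] → after → excluded.
P [86, 234] → contains → excluded.
R [489, 525] → after → excluded.
V [153, 413] → overlapped-by → excluded.
Z [244, 286] → after → excluded.
No candidates → none.

none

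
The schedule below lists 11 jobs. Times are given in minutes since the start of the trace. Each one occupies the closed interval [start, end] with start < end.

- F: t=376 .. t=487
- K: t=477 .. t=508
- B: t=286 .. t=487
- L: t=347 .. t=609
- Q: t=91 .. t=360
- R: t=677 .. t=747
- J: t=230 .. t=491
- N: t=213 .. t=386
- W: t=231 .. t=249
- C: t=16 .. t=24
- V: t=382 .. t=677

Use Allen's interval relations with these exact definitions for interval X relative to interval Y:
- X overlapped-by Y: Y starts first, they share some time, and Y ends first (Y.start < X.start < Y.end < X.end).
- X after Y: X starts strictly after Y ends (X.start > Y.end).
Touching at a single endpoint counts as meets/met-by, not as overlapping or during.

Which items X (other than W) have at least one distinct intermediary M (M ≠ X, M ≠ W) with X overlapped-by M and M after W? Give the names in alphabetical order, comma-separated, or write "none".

K, L, V

Target W = [t=231, t=249].
Intermediaries M with M after W: B, F, K, L, R, V.
Via B — items with X overlapped-by B: K, L, V.
Via F — items with X overlapped-by F: K, V.
Via K — items with X overlapped-by K: none.
Via L — items with X overlapped-by L: V.
Via R — items with X overlapped-by R: none.
Via V — items with X overlapped-by V: none.
Union: K, L, V.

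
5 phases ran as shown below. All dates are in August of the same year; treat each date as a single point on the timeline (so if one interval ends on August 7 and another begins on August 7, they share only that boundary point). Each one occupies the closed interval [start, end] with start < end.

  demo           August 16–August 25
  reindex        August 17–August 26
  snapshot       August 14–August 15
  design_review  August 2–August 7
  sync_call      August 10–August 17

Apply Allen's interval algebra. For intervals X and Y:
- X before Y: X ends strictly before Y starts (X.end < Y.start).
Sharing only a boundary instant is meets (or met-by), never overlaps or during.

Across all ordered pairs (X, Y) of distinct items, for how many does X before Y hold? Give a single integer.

Checking all 20 ordered pairs for relation 'before'; matching pairs in alphabetical order:
(design_review, demo): design_review before demo ✓
(design_review, reindex): design_review before reindex ✓
(design_review, snapshot): design_review before snapshot ✓
(design_review, sync_call): design_review before sync_call ✓
(snapshot, demo): snapshot before demo ✓
(snapshot, reindex): snapshot before reindex ✓
Count: 6.

6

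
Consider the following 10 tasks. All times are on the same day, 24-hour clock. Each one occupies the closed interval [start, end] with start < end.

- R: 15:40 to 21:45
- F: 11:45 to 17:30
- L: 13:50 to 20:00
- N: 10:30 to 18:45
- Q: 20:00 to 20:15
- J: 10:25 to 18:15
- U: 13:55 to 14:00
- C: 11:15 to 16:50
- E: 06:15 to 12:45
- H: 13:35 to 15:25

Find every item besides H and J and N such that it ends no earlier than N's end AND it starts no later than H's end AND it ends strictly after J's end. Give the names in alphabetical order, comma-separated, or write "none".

Conditions: its end is no earlier than N's end (X.end >= 18:45) AND its start is no later than H's end (X.start <= 15:25) AND its end is strictly after J's end (X.end > 18:15).
C: end 16:50 >= 18:45? ✗; start 11:15 <= 15:25? ✓; end 16:50 > 18:15? ✗ → no.
E: end 12:45 >= 18:45? ✗; start 06:15 <= 15:25? ✓; end 12:45 > 18:15? ✗ → no.
F: end 17:30 >= 18:45? ✗; start 11:45 <= 15:25? ✓; end 17:30 > 18:15? ✗ → no.
L: end 20:00 >= 18:45? ✓; start 13:50 <= 15:25? ✓; end 20:00 > 18:15? ✓ → yes.
Q: end 20:15 >= 18:45? ✓; start 20:00 <= 15:25? ✗; end 20:15 > 18:15? ✓ → no.
R: end 21:45 >= 18:45? ✓; start 15:40 <= 15:25? ✗; end 21:45 > 18:15? ✓ → no.
U: end 14:00 >= 18:45? ✗; start 13:55 <= 15:25? ✓; end 14:00 > 18:15? ✗ → no.
Result: L.

L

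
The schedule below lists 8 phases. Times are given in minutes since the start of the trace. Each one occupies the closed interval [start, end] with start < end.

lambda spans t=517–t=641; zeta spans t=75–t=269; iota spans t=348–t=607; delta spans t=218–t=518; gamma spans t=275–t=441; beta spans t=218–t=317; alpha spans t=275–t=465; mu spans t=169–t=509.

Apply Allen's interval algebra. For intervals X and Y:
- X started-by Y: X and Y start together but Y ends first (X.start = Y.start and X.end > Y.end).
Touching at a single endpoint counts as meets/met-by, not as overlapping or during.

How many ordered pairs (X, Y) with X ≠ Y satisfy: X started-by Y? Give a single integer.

Checking all 56 ordered pairs for relation 'started-by'; matching pairs in alphabetical order:
(alpha, gamma): alpha started-by gamma ✓
(delta, beta): delta started-by beta ✓
Count: 2.

2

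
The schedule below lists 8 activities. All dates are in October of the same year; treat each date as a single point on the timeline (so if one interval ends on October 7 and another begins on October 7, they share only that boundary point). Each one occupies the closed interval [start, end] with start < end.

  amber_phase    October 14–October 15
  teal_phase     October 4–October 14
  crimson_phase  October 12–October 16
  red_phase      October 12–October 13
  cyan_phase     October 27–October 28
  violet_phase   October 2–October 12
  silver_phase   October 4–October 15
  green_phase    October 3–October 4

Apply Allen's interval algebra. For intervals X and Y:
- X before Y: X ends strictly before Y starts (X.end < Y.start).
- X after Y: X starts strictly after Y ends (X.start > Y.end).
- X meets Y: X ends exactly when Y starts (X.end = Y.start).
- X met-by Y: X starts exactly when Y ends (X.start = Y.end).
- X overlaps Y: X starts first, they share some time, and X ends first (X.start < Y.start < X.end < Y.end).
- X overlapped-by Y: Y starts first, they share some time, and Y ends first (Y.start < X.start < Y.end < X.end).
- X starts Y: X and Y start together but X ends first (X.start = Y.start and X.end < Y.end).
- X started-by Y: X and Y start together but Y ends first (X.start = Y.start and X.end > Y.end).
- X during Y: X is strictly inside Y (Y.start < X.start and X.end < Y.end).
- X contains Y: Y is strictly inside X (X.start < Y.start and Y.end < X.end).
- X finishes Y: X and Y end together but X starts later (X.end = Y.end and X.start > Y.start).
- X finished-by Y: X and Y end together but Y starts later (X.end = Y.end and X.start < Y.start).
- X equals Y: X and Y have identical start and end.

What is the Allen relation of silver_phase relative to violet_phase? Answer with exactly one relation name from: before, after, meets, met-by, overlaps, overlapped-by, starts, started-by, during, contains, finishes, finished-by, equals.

silver_phase = [October 4, October 15]; violet_phase = [October 2, October 12].
Compare endpoints: silver_phase.start > violet_phase.start, silver_phase.start < violet_phase.end, silver_phase.end > violet_phase.start, silver_phase.end > violet_phase.end.
That pattern is 'overlapped-by'.

overlapped-by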